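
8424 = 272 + 8152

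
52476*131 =6874356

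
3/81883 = 3/81883  =  0.00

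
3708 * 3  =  11124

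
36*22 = 792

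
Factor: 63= 3^2 *7^1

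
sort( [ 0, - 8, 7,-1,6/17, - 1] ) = [ - 8, - 1,-1,0, 6/17,7]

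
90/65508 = 15/10918= 0.00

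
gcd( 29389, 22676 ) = 1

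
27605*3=82815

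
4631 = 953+3678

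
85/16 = 85/16  =  5.31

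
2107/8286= 2107/8286 = 0.25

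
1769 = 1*1769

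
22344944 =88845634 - 66500690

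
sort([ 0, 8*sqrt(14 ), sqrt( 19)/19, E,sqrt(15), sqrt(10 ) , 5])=[ 0, sqrt ( 19 )/19, E, sqrt(10 ), sqrt(15 ) , 5, 8*sqrt (14 )]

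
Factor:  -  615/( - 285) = 41/19 = 19^( - 1 )*41^1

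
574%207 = 160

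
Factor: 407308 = 2^2*11^1 *9257^1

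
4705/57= 82 + 31/57 = 82.54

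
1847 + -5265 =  - 3418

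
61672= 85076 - 23404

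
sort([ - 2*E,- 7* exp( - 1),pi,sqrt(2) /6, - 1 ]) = [  -  2 * E, - 7*exp (  -  1),-1,  sqrt( 2) /6,pi ] 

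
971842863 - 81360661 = 890482202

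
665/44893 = 665/44893 = 0.01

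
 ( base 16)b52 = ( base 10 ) 2898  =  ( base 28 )3JE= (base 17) a08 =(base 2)101101010010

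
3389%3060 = 329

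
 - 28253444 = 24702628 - 52956072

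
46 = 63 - 17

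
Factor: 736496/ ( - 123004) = - 2^2*7^( - 1)*23^ ( - 1)*241^1 = - 964/161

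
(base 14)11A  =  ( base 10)220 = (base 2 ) 11011100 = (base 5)1340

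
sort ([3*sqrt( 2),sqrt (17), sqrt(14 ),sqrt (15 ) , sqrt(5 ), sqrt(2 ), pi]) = [ sqrt(2 ), sqrt ( 5), pi,sqrt ( 14 ),sqrt ( 15 ), sqrt(17 ),3*sqrt(2)]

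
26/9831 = 26/9831 =0.00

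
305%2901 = 305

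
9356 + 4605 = 13961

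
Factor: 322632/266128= 2^( - 1)*3^2 *4481^1*16633^( - 1) = 40329/33266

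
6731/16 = 6731/16 = 420.69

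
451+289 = 740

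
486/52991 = 486/52991 = 0.01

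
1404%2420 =1404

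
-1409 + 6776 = 5367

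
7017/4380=1  +  879/1460= 1.60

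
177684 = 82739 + 94945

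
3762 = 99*38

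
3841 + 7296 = 11137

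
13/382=13/382=0.03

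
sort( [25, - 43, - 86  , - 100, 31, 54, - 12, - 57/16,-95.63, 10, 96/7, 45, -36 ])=[ - 100, - 95.63  ,-86, - 43, - 36, - 12, - 57/16, 10,96/7,25,31,45, 54 ] 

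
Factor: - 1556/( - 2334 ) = 2/3 = 2^1*3^ ( - 1)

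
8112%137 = 29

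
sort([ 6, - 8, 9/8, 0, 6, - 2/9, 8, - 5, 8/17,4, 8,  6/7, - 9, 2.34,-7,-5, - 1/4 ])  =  [-9, - 8,-7,-5,-5, - 1/4,-2/9,0,8/17,6/7, 9/8,2.34, 4 , 6 , 6 , 8, 8 ]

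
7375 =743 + 6632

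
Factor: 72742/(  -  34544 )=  - 36371/17272 = -2^(-3 )*17^( - 1)*  37^1*127^ ( - 1 ) *983^1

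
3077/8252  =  3077/8252 = 0.37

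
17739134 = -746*( -23779 ) 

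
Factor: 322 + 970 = 1292 = 2^2* 17^1*19^1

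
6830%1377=1322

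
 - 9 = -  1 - 8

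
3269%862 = 683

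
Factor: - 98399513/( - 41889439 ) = 37^( - 1)*43^( - 1 ) * 113^( - 1)*233^(-1)*6229^1*15797^1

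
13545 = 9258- - 4287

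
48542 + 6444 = 54986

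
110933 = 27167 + 83766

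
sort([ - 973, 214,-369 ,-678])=[ - 973, - 678, - 369,214] 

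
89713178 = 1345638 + 88367540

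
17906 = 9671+8235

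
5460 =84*65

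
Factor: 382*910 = 347620 = 2^2*5^1*  7^1 * 13^1 *191^1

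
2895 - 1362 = 1533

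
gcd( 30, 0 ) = 30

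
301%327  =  301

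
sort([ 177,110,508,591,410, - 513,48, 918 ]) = [ - 513, 48, 110,177, 410,508, 591,918 ]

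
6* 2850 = 17100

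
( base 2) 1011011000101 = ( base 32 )5M5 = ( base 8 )13305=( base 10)5829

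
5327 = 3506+1821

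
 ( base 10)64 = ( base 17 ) 3d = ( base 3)2101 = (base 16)40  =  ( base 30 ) 24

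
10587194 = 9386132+1201062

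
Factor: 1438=2^1*719^1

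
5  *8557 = 42785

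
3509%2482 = 1027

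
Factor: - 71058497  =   - 29^1 * 2450293^1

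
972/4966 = 486/2483 = 0.20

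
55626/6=9271= 9271.00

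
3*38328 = 114984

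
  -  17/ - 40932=17/40932 = 0.00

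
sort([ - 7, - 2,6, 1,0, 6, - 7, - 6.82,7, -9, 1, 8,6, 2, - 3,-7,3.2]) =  [ - 9, - 7, - 7, - 7, - 6.82, - 3, - 2,0,1  ,  1, 2, 3.2,6, 6, 6,  7, 8]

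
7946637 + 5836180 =13782817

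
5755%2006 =1743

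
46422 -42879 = 3543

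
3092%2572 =520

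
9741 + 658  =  10399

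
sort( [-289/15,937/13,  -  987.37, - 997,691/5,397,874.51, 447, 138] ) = [ - 997,-987.37,  -  289/15, 937/13, 138,691/5,397,447,  874.51]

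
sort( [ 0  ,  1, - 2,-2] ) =[ - 2, - 2 , 0, 1]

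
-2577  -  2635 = -5212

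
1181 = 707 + 474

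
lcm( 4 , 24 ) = 24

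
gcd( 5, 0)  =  5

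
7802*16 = 124832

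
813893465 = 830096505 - 16203040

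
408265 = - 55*( - 7423)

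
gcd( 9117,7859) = 1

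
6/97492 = 3/48746 = 0.00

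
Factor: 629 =17^1*37^1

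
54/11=4 + 10/11 = 4.91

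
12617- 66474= - 53857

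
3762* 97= 364914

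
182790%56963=11901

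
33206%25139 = 8067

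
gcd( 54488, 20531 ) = 49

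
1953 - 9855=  - 7902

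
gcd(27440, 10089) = 1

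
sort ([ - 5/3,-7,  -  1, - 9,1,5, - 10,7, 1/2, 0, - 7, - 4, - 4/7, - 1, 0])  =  [ - 10 ,  -  9, - 7, - 7, - 4, - 5/3, - 1, - 1, - 4/7, 0,0, 1/2,1, 5, 7] 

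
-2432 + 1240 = -1192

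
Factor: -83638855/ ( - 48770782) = 2^( - 1)*5^1*19^1*880409^1*24385391^( - 1)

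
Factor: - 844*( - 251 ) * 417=2^2*  3^1*  139^1 * 211^1*251^1= 88338948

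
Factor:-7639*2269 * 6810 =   -  2^1 * 3^1 * 5^1*227^1 * 2269^1*7639^1  =  - 118036987710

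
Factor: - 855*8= - 6840 = -2^3*3^2*5^1*19^1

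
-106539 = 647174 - 753713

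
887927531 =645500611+242426920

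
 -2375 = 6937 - 9312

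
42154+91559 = 133713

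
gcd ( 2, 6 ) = 2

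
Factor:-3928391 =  - 3928391^1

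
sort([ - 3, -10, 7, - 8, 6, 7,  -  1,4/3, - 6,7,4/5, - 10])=[-10,-10, - 8, - 6, - 3,-1,4/5,4/3,6, 7,7,7]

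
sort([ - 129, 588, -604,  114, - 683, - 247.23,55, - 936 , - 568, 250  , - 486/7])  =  [ - 936, - 683, - 604,  -  568, - 247.23 ,-129, -486/7,  55,114,250,588]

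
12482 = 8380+4102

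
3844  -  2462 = 1382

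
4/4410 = 2/2205 = 0.00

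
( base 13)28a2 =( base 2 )1011011110110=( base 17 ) 135D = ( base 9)8051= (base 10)5878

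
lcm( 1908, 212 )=1908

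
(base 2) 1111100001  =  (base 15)463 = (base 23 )1K4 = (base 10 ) 993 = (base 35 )sd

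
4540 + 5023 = 9563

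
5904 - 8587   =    -  2683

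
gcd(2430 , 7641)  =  27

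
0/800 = 0 = 0.00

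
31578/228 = 277/2 =138.50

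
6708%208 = 52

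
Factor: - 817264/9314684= - 2^2*7^1 * 29^ (  -  1)*59^( - 1)*1361^( -1 ) *7297^1 = -  204316/2328671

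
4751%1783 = 1185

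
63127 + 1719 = 64846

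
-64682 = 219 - 64901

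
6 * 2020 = 12120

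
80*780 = 62400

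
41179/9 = 4575 + 4/9 = 4575.44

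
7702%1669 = 1026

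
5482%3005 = 2477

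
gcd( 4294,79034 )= 2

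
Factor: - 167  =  -167^1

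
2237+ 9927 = 12164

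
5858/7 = 5858/7 = 836.86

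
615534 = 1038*593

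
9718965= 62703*155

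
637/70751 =637/70751 = 0.01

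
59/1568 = 59/1568 = 0.04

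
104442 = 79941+24501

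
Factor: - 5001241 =-7^1 *714463^1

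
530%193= 144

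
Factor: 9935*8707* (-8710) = -2^1*5^2*13^1*67^1*1987^1*8707^1 = - 753450231950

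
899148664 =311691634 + 587457030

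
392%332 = 60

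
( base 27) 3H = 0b1100010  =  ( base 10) 98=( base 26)3k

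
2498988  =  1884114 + 614874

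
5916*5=29580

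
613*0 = 0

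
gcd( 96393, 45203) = 1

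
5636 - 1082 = 4554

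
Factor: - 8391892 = -2^2 * 61^1*163^1*211^1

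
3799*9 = 34191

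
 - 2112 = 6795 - 8907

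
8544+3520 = 12064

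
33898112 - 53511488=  - 19613376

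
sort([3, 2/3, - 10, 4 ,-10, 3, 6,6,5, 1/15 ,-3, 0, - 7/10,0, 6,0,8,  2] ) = [ -10,-10, - 3, - 7/10, 0,0,0, 1/15,2/3,2, 3, 3,4 , 5, 6,6,6,8 ]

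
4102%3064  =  1038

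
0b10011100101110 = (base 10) 10030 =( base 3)111202111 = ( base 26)ELK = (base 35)86K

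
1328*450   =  597600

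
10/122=5/61 = 0.08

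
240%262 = 240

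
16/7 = 2 + 2/7  =  2.29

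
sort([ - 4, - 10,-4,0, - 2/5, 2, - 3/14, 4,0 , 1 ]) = [ - 10, - 4, - 4,  -  2/5, - 3/14,  0, 0, 1,2, 4]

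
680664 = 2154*316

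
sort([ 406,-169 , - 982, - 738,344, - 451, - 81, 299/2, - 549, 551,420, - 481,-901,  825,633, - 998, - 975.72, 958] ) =[ - 998,  -  982, - 975.72, -901  , - 738, - 549, - 481, - 451, - 169, - 81,  299/2,  344, 406,420,551,633, 825,958]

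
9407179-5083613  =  4323566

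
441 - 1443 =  - 1002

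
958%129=55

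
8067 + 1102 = 9169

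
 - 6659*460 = -3063140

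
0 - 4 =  - 4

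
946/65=946/65 =14.55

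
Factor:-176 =-2^4*11^1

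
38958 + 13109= 52067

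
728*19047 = 13866216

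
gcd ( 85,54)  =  1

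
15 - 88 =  - 73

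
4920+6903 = 11823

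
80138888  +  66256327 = 146395215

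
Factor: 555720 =2^3*3^1*5^1*11^1*421^1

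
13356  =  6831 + 6525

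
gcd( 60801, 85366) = 1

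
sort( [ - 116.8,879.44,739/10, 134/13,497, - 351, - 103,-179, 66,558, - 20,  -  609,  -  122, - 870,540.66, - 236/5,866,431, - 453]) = [-870 ,-609, - 453, - 351, - 179, - 122, - 116.8, - 103, - 236/5, - 20,134/13,  66,  739/10, 431,497,540.66,558, 866,879.44 ] 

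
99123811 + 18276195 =117400006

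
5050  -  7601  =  -2551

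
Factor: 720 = 2^4*3^2*5^1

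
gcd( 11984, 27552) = 112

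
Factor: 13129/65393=19^1*691^1*65393^( - 1 ) 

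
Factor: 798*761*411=249591258=2^1*3^2*7^1*19^1*137^1 * 761^1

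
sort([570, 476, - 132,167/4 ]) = [ - 132, 167/4, 476,570 ]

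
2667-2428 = 239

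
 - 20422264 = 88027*( - 232)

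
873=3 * 291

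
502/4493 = 502/4493  =  0.11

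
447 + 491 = 938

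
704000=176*4000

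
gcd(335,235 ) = 5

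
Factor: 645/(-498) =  - 2^ ( - 1 ) * 5^1*43^1*83^( - 1)= - 215/166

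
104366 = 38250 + 66116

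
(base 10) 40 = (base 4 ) 220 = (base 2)101000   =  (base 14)2c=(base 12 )34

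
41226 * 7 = 288582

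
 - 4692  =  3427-8119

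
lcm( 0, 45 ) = 0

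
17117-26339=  - 9222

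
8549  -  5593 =2956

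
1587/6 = 529/2 = 264.50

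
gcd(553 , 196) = 7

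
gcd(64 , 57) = 1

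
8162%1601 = 157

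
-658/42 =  - 47/3 = - 15.67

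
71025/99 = 717 + 14/33= 717.42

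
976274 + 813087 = 1789361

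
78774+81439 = 160213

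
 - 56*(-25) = 1400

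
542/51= 542/51 = 10.63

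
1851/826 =2+199/826 = 2.24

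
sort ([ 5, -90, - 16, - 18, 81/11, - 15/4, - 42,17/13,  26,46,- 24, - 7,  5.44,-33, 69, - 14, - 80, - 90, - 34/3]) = [- 90,- 90,- 80,- 42,-33, - 24,  -  18,  -  16, - 14, - 34/3, - 7,-15/4 , 17/13,5, 5.44 , 81/11,26, 46,69 ] 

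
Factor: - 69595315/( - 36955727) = 5^1*137^1*101599^1 * 36955727^(- 1 ) 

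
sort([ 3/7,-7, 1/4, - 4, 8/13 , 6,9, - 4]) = [-7, - 4, - 4,1/4,3/7, 8/13, 6, 9] 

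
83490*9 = 751410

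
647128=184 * 3517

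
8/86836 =2/21709=0.00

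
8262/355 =8262/355 = 23.27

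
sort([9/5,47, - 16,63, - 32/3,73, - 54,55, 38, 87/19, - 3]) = [-54 , - 16, - 32/3, - 3,  9/5,87/19,38,47,55,63,73 ] 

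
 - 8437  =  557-8994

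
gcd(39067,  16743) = 5581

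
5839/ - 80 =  - 73 + 1/80  =  - 72.99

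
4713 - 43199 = -38486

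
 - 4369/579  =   - 4369/579 = -7.55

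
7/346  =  7/346  =  0.02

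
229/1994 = 229/1994 = 0.11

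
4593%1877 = 839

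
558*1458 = 813564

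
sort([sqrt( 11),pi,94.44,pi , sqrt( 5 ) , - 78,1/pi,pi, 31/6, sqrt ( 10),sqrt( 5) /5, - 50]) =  [  -  78,-50, 1/pi,sqrt( 5) /5,sqrt( 5),pi,pi, pi,sqrt(10),sqrt( 11), 31/6, 94.44]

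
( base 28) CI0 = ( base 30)B0C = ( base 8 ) 23270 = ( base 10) 9912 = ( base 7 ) 40620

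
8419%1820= 1139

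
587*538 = 315806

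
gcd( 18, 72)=18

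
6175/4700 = 1 + 59/188  =  1.31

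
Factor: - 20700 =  - 2^2*3^2*5^2*23^1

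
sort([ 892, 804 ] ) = [ 804, 892 ] 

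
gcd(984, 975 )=3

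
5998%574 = 258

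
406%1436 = 406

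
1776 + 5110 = 6886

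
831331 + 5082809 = 5914140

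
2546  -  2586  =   - 40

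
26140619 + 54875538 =81016157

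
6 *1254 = 7524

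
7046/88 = 3523/44= 80.07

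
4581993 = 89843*51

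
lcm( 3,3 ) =3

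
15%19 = 15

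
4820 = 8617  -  3797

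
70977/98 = 724 + 25/98=724.26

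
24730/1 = 24730 = 24730.00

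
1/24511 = 1/24511   =  0.00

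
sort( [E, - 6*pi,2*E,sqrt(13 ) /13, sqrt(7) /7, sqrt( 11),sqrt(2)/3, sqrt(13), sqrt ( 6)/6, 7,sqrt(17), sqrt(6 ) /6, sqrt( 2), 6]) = [ - 6*pi,sqrt( 13)/13 , sqrt( 7) /7, sqrt ( 6) /6, sqrt(6 ) /6, sqrt( 2) /3, sqrt(2 )  ,  E,  sqrt(  11 ), sqrt( 13 ),sqrt( 17),  2* E, 6, 7]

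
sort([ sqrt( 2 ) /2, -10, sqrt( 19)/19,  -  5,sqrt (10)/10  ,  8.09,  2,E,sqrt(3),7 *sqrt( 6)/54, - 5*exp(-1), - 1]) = [ - 10  ,  -  5,  -  5 *exp(  -  1 ), - 1, sqrt(19 )/19,sqrt(10) /10, 7*sqrt( 6) /54, sqrt( 2 ) /2,  sqrt( 3 ), 2,E, 8.09] 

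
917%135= 107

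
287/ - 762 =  - 1 + 475/762 = -0.38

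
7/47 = 7/47 = 0.15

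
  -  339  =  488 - 827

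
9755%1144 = 603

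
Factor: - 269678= - 2^1*134839^1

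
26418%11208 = 4002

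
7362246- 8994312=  - 1632066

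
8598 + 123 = 8721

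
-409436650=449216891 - 858653541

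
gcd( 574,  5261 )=1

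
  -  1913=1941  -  3854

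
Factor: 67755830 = 2^1*5^1 * 6775583^1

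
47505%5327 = 4889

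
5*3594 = 17970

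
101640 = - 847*( - 120)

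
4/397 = 4/397  =  0.01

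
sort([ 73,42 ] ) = [42,73]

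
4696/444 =10 + 64/111  =  10.58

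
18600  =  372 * 50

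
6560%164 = 0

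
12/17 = 12/17 = 0.71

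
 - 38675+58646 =19971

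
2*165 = 330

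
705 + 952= 1657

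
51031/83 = 614 + 69/83  =  614.83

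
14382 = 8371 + 6011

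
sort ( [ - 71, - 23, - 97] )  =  [ - 97, - 71, - 23]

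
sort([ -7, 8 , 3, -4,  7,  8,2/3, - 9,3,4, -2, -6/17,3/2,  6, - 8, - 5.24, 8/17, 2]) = [ - 9, - 8, - 7, - 5.24,  -  4, - 2,- 6/17,8/17, 2/3, 3/2,2,  3,3  ,  4,6,  7 , 8,8]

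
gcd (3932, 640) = 4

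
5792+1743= 7535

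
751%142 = 41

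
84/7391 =84/7391   =  0.01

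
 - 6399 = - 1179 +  - 5220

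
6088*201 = 1223688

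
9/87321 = 3/29107 = 0.00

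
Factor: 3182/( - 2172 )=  - 2^( - 1 ) * 3^( -1)*37^1*43^1*181^ ( - 1 ) = - 1591/1086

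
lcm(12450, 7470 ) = 37350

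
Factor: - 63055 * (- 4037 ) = 254553035 = 5^1*11^1*367^1*12611^1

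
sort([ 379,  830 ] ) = [379,830]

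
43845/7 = 6263+4/7 = 6263.57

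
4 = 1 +3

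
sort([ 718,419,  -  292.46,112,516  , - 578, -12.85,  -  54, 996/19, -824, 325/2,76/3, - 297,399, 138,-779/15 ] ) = [ - 824,  -  578, - 297, - 292.46, - 54, - 779/15, - 12.85,76/3,996/19,112,138,325/2, 399,419,516,718] 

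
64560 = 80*807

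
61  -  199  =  -138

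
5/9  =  5/9   =  0.56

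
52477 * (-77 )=  -  4040729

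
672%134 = 2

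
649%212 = 13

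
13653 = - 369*( - 37)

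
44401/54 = 44401/54 = 822.24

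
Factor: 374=2^1*11^1 * 17^1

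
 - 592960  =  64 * (-9265 ) 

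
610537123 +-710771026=  -  100233903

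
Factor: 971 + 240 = 1211 = 7^1*173^1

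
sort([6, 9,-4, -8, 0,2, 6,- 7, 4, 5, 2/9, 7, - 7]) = [- 8,-7 , - 7,-4, 0,  2/9, 2, 4, 5, 6, 6, 7, 9] 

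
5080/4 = 1270  =  1270.00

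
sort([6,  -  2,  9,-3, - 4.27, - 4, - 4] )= [ - 4.27, - 4, - 4, - 3, - 2,6, 9 ] 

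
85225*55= 4687375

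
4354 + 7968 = 12322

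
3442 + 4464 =7906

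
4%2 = 0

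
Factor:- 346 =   -  2^1*173^1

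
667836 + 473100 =1140936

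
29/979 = 29/979=0.03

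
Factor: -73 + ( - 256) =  - 7^1*47^1 = -329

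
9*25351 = 228159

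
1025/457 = 2  +  111/457 = 2.24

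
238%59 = 2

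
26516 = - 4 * ( - 6629 )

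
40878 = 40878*1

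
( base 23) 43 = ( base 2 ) 1011111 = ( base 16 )5F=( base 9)115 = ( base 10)95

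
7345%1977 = 1414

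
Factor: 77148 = 2^2*3^2*2143^1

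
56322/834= 9387/139 = 67.53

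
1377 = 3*459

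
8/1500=2/375=0.01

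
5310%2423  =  464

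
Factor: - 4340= -2^2* 5^1*7^1*31^1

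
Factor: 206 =2^1*103^1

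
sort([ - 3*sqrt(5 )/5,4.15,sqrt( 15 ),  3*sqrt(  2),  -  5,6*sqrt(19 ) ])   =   [-5 ,-3*sqrt ( 5)/5,sqrt(15 ),4.15,3*sqrt( 2 ), 6*sqrt(19)] 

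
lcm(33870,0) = 0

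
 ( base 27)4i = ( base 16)7E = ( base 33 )3r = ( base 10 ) 126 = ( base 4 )1332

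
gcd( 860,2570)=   10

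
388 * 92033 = 35708804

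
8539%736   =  443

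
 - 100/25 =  - 4 = - 4.00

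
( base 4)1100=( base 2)1010000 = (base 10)80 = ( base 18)48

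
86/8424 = 43/4212 = 0.01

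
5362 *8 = 42896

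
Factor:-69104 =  - 2^4*7^1 * 617^1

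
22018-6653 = 15365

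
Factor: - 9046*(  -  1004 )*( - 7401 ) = - 2^3*3^1*251^1*2467^1 *4523^1 = - 67217243784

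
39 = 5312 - 5273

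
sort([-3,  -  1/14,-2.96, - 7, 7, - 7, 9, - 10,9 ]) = [-10, - 7 , - 7, -3 , - 2.96,  -  1/14 , 7, 9,  9 ] 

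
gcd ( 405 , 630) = 45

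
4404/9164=1101/2291= 0.48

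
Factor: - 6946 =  - 2^1*23^1 * 151^1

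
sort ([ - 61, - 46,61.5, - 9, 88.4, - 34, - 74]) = [-74 , - 61,  -  46 , - 34,  -  9 , 61.5,  88.4 ]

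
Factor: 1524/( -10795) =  -2^2*3^1*5^( - 1 )*17^(  -  1) = - 12/85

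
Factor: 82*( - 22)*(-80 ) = 144320 = 2^6*5^1*11^1*41^1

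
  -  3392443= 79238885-82631328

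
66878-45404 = 21474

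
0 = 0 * 70491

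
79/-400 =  -1 + 321/400 =- 0.20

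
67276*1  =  67276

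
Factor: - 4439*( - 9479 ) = 23^1 * 193^1 *9479^1 = 42077281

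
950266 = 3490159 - 2539893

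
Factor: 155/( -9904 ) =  - 2^( - 4 )*5^1*31^1*619^( - 1 )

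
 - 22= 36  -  58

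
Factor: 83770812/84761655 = 27923604/28253885 = 2^2*3^1*5^( - 1)  *  11^( - 1)*37^1*61^1*107^( - 1 )*1031^1 *4801^( - 1 ) 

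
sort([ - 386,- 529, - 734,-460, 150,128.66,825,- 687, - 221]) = [ - 734, - 687, - 529, - 460, - 386, - 221,  128.66, 150, 825]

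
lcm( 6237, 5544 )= 49896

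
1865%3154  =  1865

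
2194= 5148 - 2954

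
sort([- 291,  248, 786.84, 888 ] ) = [ - 291, 248,786.84,888]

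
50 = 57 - 7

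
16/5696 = 1/356 = 0.00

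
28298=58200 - 29902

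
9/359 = 9/359 = 0.03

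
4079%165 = 119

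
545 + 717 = 1262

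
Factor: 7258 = 2^1 * 19^1*191^1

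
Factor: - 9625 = - 5^3*7^1*11^1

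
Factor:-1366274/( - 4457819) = 2^1*  7^1  *13^1*61^( - 1)*7507^1*73079^( - 1) 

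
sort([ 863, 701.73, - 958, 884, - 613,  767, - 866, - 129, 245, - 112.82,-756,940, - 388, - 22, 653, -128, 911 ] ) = [ - 958 , - 866, - 756, - 613, - 388, - 129,-128, - 112.82,-22, 245, 653, 701.73,767,863, 884, 911,940] 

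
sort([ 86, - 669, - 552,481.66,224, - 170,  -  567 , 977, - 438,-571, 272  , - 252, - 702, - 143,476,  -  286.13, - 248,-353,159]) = [ - 702, - 669, - 571, - 567, - 552, - 438, - 353 , - 286.13, - 252, - 248, - 170, - 143,86,159,224,  272,476, 481.66, 977 ]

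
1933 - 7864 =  - 5931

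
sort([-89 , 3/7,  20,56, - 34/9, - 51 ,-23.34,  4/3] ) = [  -  89, - 51,-23.34 , - 34/9, 3/7, 4/3, 20,56 ]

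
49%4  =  1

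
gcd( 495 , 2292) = 3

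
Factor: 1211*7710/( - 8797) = -9336810/8797 = - 2^1*3^1*5^1*7^1 * 19^ ( - 1)*173^1*257^1*463^( - 1 )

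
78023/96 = 812+71/96 = 812.74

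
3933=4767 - 834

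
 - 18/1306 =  - 1 + 644/653 = - 0.01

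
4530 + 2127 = 6657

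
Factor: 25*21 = 3^1*5^2*7^1 = 525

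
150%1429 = 150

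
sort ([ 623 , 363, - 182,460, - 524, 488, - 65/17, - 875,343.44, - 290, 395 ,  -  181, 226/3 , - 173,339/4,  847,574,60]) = [ - 875, - 524 , - 290, - 182, - 181,-173, - 65/17, 60,226/3,339/4,343.44 , 363, 395,460, 488, 574,623,847] 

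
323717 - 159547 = 164170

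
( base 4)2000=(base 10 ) 128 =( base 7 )242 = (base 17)79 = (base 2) 10000000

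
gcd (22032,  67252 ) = 68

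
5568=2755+2813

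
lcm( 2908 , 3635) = 14540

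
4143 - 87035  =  -82892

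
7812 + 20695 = 28507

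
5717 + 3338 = 9055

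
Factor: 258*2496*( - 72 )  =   - 46365696 = - 2^10*3^4*13^1* 43^1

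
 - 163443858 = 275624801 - 439068659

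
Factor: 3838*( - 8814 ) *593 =  -  20060082276=   - 2^2*3^1*13^1*19^1*101^1*113^1*593^1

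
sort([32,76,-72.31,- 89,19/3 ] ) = [-89,-72.31,19/3,  32, 76]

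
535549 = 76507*7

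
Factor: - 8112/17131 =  - 2^4*3^1*13^2 * 37^ ( - 1 )* 463^( - 1 ) 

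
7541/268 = 7541/268 = 28.14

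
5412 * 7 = 37884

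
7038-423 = 6615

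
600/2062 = 300/1031 =0.29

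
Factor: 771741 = 3^3*101^1 * 283^1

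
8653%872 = 805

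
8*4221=33768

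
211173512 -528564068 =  - 317390556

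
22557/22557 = 1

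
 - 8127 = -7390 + -737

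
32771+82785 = 115556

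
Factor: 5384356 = 2^2 *71^1*18959^1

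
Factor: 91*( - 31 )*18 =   -  50778  =  -  2^1 * 3^2 * 7^1 * 13^1 * 31^1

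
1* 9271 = 9271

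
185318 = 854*217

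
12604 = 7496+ 5108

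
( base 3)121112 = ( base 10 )446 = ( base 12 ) 312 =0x1BE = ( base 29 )FB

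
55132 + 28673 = 83805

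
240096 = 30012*8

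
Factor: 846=2^1*3^2 *47^1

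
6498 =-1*( - 6498)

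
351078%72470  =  61198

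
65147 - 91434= - 26287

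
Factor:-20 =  - 2^2*5^1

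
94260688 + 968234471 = 1062495159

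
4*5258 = 21032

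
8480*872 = 7394560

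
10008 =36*278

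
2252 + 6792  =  9044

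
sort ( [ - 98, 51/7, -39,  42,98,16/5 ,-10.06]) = [ - 98, - 39, -10.06,16/5,51/7,42,  98 ]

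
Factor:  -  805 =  - 5^1*7^1*23^1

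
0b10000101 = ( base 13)a3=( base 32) 45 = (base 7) 250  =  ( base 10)133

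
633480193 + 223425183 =856905376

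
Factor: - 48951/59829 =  - 3^2*11^( - 1) = -  9/11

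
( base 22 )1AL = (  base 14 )39B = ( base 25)140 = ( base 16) 2d5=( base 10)725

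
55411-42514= 12897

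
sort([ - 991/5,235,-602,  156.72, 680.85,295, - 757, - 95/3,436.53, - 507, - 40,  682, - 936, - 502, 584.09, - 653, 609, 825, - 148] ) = [ - 936, - 757, - 653,- 602, - 507, - 502, - 991/5, - 148 ,-40, - 95/3, 156.72,235, 295,436.53, 584.09,609,680.85, 682,825]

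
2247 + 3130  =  5377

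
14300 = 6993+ 7307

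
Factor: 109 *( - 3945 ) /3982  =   - 2^( - 1) * 3^1*5^1 * 11^(-1)* 109^1*181^( - 1 )*263^1=-430005/3982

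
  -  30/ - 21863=30/21863 =0.00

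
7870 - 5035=2835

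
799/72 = 799/72 = 11.10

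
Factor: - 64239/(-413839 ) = 3^1*7^2*947^( -1 ) = 147/947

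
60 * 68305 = 4098300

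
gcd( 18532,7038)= 2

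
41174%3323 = 1298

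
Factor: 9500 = 2^2 * 5^3*19^1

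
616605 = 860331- 243726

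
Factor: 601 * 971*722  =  421338262  =  2^1*19^2 *601^1*971^1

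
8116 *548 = 4447568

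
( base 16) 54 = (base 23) 3F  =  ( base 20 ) 44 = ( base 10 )84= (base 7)150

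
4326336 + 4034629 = 8360965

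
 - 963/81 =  - 107/9 = - 11.89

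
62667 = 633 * 99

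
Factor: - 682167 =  - 3^1*29^1*7841^1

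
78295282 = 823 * 95134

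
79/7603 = 79/7603 = 0.01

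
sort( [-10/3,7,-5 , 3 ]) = [ - 5 , - 10/3,  3 , 7]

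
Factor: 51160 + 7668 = 2^2 * 7^1 * 11^1 *191^1= 58828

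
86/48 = 1 + 19/24 = 1.79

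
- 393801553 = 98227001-492028554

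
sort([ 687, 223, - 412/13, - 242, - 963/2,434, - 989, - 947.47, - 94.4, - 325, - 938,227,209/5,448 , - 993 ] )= [-993,-989,-947.47, - 938 , - 963/2,  -  325,-242,-94.4,  -  412/13, 209/5, 223,227, 434,448,687 ]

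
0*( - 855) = 0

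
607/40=607/40 = 15.18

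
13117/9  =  13117/9 = 1457.44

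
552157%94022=82047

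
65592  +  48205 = 113797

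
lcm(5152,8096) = 56672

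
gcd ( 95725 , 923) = 1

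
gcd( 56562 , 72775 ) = 1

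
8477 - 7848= 629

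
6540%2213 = 2114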